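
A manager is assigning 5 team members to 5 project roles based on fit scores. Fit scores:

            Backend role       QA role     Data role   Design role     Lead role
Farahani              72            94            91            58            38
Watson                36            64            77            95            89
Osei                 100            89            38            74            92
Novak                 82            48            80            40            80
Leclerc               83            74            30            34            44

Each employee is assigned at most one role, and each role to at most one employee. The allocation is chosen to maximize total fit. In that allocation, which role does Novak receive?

Novak receives Data role.

Optimal: Farahani→QA role (94 pts), Watson→Design role (95 pts), Osei→Lead role (92 pts), Novak→Data role (80 pts), Leclerc→Backend role (83 pts) — total 94+95+92+80+83 = 444 pts.
Column-greedy (each role in turn goes to its best remaining employee) gives 413 pts, worse by 31.
Next-best assignment: Farahani→Data role, Watson→Design role, Osei→Backend role, Novak→Lead role, Leclerc→QA role = 440 pts.
Novak's own top role is Backend role (82 pts), but forcing Novak→Backend role and reassigning the rest optimally gives only 434 pts — worse by 10.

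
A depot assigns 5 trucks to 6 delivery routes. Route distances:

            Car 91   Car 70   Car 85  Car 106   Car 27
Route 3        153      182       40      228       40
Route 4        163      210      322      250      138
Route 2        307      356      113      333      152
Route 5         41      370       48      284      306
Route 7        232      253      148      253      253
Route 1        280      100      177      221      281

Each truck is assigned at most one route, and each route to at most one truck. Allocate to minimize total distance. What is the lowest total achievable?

Optimal: Car 91→Route 5 (41 km), Car 70→Route 1 (100 km), Car 85→Route 2 (113 km), Car 106→Route 4 (250 km), Car 27→Route 3 (40 km) — total 41+100+113+250+40 = 544 km.
Min-entry greedy (repeatedly take the single cheapest remaining cell) gives 572 km, worse by 28.
Swapping Car 91↔Car 27 (Car 91→Route 3 153 km, Car 27→Route 5 306 km) adds 378.

Minimum total: 544 km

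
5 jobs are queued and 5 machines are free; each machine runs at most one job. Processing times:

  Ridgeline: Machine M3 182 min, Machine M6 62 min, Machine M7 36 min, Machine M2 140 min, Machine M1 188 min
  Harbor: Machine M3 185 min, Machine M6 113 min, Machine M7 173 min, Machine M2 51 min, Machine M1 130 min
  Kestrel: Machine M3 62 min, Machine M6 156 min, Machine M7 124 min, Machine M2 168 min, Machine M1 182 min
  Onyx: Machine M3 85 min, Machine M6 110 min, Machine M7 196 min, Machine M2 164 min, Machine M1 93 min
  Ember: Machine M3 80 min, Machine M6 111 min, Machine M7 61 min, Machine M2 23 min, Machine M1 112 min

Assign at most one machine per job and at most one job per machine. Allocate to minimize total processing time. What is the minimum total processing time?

Min total: 327 min

This is the linear assignment problem.
Optimal: Ridgeline→Machine M7 (36 min), Harbor→Machine M6 (113 min), Kestrel→Machine M3 (62 min), Onyx→Machine M1 (93 min), Ember→Machine M2 (23 min) — total 36+113+62+93+23 = 327 min.
Column-greedy (each machine in turn goes to its cheapest remaining job) gives 329 min, worse by 2.
Next-best assignment: Ridgeline→Machine M6, Harbor→Machine M2, Kestrel→Machine M3, Onyx→Machine M1, Ember→Machine M7 = 329 min.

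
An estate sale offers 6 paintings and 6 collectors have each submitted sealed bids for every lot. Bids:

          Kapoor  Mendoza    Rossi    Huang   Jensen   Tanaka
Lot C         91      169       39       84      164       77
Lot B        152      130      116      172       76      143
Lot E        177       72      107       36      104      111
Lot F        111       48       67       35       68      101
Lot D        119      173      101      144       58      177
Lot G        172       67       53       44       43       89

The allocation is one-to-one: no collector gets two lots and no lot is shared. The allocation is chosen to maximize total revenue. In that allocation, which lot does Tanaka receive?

Optimal: Kapoor→Lot G ($172), Mendoza→Lot D ($173), Rossi→Lot E ($107), Huang→Lot B ($172), Jensen→Lot C ($164), Tanaka→Lot F ($101) — total 172+173+107+172+164+101 = $889.
Max-entry greedy (repeatedly take the single best remaining cell) gives $816, worse by 73.
Next-best assignment: Kapoor→Lot G, Mendoza→Lot C, Rossi→Lot E, Huang→Lot B, Jensen→Lot F, Tanaka→Lot D = $865.
Swapping Huang↔Tanaka (Huang→Lot F $35, Tanaka→Lot B $143) loses 95.
Checked against all permutations: $889 is optimal.
Tanaka's own top lot is Lot D ($177), but forcing Tanaka→Lot D and reassigning the rest optimally gives only $865 — worse by 24.

Tanaka receives Lot F.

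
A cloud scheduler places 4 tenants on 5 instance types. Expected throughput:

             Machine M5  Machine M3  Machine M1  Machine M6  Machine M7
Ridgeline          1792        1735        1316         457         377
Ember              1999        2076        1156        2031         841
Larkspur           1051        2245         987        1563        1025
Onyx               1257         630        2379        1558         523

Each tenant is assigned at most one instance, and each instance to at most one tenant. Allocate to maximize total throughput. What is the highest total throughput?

Maximum total: 8447 ops/s

Optimal: Ridgeline→Machine M5 (1792 ops/s), Ember→Machine M6 (2031 ops/s), Larkspur→Machine M3 (2245 ops/s), Onyx→Machine M1 (2379 ops/s) — total 1792+2031+2245+2379 = 8447 ops/s.
Column-greedy (each instance in turn goes to its best remaining tenant) gives 7080 ops/s, worse by 1367.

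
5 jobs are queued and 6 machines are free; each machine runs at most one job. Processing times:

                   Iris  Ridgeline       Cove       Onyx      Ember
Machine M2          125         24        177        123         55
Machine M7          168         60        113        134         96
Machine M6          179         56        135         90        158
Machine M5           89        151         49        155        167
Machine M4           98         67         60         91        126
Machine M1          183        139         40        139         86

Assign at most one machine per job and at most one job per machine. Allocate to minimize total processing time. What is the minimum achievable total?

Min total: 331 min

This is a one-to-one assignment (minimum-cost bipartite matching).
Optimal: Iris→Machine M5 (89 min), Ridgeline→Machine M6 (56 min), Cove→Machine M1 (40 min), Onyx→Machine M4 (91 min), Ember→Machine M2 (55 min) — total 89+56+40+91+55 = 331 min.
Row-greedy (each job in turn takes its cheapest remaining machine) gives 339 min, worse by 8.
Next-best assignment: Iris→Machine M5, Ridgeline→Machine M7, Cove→Machine M1, Onyx→Machine M6, Ember→Machine M2 = 334 min.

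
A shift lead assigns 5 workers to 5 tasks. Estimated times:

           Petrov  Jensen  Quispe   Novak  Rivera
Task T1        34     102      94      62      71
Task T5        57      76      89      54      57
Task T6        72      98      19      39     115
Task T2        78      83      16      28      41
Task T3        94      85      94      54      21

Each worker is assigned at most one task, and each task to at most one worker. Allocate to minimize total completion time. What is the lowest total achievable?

Min total: 178 min

Treat this as an assignment problem: match each worker to one task.
Optimal: Petrov→Task T1 (34 min), Jensen→Task T5 (76 min), Quispe→Task T6 (19 min), Novak→Task T2 (28 min), Rivera→Task T3 (21 min) — total 34+76+19+28+21 = 178 min.
Column-greedy (each task in turn goes to its cheapest remaining worker) gives 233 min, worse by 55.
Checked against all permutations: 178 min is optimal.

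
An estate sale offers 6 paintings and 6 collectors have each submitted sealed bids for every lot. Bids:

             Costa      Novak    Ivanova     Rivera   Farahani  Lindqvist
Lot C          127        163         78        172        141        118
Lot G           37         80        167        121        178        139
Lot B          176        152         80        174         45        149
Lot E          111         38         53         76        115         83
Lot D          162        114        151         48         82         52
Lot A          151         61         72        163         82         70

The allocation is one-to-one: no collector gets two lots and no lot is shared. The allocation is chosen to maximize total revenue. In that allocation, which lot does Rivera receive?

Rivera receives Lot A.

Optimal: Costa→Lot D ($162), Novak→Lot C ($163), Ivanova→Lot G ($167), Rivera→Lot A ($163), Farahani→Lot E ($115), Lindqvist→Lot B ($149) — total 162+163+167+163+115+149 = $919.
Max-entry greedy (repeatedly take the single best remaining cell) gives $821, worse by 98.
Rivera's own top lot is Lot B ($174), but forcing Rivera→Lot B and reassigning the rest optimally gives only $900 — worse by 19.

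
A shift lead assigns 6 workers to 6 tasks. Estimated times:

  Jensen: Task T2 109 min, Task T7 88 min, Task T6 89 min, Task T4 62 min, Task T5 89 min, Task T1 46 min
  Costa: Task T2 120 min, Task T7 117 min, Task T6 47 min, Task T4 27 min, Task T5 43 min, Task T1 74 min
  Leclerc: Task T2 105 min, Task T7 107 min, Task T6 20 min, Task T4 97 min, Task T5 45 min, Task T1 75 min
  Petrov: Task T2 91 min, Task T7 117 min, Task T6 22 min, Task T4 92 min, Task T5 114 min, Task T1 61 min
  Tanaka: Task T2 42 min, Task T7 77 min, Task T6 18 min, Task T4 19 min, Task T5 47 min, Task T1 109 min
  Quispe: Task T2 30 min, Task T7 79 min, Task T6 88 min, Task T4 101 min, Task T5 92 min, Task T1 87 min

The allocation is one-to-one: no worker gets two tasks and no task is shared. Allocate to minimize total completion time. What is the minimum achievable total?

Min total: 247 min

Optimal: Jensen→Task T1 (46 min), Costa→Task T4 (27 min), Leclerc→Task T5 (45 min), Petrov→Task T6 (22 min), Tanaka→Task T7 (77 min), Quispe→Task T2 (30 min) — total 46+27+45+22+77+30 = 247 min.
Column-greedy (each task in turn goes to its cheapest remaining worker) gives 304 min, worse by 57.
Next-best assignment: Jensen→Task T7, Costa→Task T5, Leclerc→Task T6, Petrov→Task T1, Tanaka→Task T4, Quispe→Task T2 = 261 min.
Every other assignment is strictly worse.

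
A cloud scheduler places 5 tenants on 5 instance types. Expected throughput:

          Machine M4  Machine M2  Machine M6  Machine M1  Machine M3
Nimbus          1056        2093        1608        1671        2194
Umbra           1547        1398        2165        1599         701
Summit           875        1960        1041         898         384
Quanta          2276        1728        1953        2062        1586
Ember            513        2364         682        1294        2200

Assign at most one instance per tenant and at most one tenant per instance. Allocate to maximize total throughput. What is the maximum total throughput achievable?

Max total: 10272 ops/s

Optimal: Nimbus→Machine M1 (1671 ops/s), Umbra→Machine M6 (2165 ops/s), Summit→Machine M2 (1960 ops/s), Quanta→Machine M4 (2276 ops/s), Ember→Machine M3 (2200 ops/s) — total 1671+2165+1960+2276+2200 = 10272 ops/s.
Max-entry greedy (repeatedly take the single best remaining cell) gives 9897 ops/s, worse by 375.
No other one-to-one assignment exceeds 10272 ops/s.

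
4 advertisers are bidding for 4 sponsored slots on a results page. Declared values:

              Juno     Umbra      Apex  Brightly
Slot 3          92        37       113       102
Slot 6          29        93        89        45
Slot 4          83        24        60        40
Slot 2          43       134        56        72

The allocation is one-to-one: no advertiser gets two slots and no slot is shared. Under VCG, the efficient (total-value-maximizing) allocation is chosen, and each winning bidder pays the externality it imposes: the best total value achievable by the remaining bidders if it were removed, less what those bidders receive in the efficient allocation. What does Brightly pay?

Efficient allocation: Juno→Slot 4 ($83), Umbra→Slot 2 ($134), Apex→Slot 6 ($89), Brightly→Slot 3 ($102); total welfare W = $408.
Brightly receives Slot 3 at value $102, so the others get W − 102 = $306.
Without Brightly: best allocation of the remaining 3 bidders over all 4 slots is Juno→Slot 4 ($83), Umbra→Slot 2 ($134), Apex→Slot 3 ($113), total $330.
VCG payment = (others' best without Brightly) − (others' welfare with Brightly) = 330 − 306 = $24.

Brightly pays $24.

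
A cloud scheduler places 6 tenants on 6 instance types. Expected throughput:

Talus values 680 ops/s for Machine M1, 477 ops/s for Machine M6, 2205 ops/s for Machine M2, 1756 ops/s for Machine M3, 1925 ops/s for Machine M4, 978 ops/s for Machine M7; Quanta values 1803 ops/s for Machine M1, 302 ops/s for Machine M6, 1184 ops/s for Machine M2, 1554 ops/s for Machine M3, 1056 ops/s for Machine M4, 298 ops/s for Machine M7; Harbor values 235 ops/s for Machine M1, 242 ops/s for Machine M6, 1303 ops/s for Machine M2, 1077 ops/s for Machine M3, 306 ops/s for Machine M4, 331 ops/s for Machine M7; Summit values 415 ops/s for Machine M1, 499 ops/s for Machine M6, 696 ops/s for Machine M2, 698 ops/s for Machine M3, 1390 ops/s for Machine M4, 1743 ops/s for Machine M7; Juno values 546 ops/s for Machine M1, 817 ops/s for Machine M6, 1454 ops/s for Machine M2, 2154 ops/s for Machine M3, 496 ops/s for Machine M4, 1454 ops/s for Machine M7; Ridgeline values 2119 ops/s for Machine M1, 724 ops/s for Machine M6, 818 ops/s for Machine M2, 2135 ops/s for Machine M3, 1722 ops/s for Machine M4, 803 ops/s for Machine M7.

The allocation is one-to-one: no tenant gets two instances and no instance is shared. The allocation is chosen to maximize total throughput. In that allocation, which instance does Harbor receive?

Harbor receives Machine M6.

Optimal: Talus→Machine M2 (2205 ops/s), Quanta→Machine M1 (1803 ops/s), Harbor→Machine M6 (242 ops/s), Summit→Machine M7 (1743 ops/s), Juno→Machine M3 (2154 ops/s), Ridgeline→Machine M4 (1722 ops/s) — total 2205+1803+242+1743+2154+1722 = 9869 ops/s.
Row-greedy (each tenant in turn takes its best remaining instance) gives 9367 ops/s, worse by 502.
Swapping Quanta↔Summit (Quanta→Machine M7 298 ops/s, Summit→Machine M1 415 ops/s) loses 2833.
Every other assignment is strictly worse.
Harbor's own top instance is Machine M2 (1303 ops/s), but forcing Harbor→Machine M2 and reassigning the rest optimally gives only 9726 ops/s — worse by 143.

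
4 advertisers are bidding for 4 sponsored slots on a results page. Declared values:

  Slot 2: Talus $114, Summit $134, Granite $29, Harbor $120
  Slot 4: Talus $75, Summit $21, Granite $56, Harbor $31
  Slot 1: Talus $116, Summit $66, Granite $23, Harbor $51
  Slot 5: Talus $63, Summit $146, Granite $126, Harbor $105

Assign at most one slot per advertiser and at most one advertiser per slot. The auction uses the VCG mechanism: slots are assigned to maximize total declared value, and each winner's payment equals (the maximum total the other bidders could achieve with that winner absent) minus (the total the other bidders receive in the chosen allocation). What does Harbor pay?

Harbor pays $58.

Efficient allocation: Talus→Slot 1 ($116), Summit→Slot 5 ($146), Granite→Slot 4 ($56), Harbor→Slot 2 ($120); total welfare W = $438.
Harbor receives Slot 2 at value $120, so the others get W − 120 = $318.
Without Harbor: best allocation of the remaining 3 bidders over all 4 slots is Talus→Slot 1 ($116), Summit→Slot 2 ($134), Granite→Slot 5 ($126), total $376.
VCG payment = (others' best without Harbor) − (others' welfare with Harbor) = 376 − 318 = $58.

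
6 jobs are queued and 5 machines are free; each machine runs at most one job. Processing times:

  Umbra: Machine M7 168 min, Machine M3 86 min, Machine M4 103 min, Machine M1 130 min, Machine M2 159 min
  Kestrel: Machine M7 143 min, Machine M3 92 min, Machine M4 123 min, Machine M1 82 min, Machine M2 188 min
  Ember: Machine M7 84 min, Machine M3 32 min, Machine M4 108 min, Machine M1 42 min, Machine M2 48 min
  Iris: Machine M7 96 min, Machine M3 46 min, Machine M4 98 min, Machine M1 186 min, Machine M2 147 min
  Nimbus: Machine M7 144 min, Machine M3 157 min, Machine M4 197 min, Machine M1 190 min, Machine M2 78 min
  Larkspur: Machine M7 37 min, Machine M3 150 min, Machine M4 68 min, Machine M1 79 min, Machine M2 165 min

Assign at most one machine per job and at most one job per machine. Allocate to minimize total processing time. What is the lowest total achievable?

Optimal: Larkspur→Machine M7 (37 min), Iris→Machine M3 (46 min), Umbra→Machine M4 (103 min), Ember→Machine M1 (42 min), Nimbus→Machine M2 (78 min) — total 37+46+103+42+78 = 306 min.
Min-entry greedy (repeatedly take the single cheapest remaining cell) gives 327 min, worse by 21.
Next-best assignment: Larkspur→Machine M7, Iris→Machine M3, Umbra→Machine M4, Kestrel→Machine M1, Ember→Machine M2 = 316 min.

Min total: 306 min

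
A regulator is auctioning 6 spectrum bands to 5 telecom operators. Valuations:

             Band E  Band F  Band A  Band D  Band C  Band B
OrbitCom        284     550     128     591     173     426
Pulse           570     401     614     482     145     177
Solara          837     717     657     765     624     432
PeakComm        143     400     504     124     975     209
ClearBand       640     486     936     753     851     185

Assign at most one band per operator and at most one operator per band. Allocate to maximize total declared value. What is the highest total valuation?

Maximum total: $3796M

Optimal: OrbitCom→Band F ($550M), Pulse→Band E ($570M), Solara→Band D ($765M), PeakComm→Band C ($975M), ClearBand→Band A ($936M) — total 550+570+765+975+936 = $3796M.
Column-greedy (each band in turn goes to its best remaining operator) gives $3780M, worse by 16.
Next-best assignment: OrbitCom→Band D, Pulse→Band E, Solara→Band F, PeakComm→Band C, ClearBand→Band A = $3789M.
Swapping Solara↔Pulse (Solara→Band E $837M, Pulse→Band D $482M) loses 16.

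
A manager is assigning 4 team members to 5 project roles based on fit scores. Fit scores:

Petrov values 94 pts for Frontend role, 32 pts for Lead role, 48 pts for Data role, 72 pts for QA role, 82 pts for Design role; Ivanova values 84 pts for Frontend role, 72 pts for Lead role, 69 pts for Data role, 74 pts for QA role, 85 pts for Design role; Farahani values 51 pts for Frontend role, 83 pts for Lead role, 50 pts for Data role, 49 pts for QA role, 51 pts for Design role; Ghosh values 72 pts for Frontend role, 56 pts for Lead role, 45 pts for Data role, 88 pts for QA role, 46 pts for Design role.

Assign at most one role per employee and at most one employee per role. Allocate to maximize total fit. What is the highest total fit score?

Treat this as an assignment problem: match each employee to one role.
Optimal: Petrov→Frontend role (94 pts), Ivanova→Design role (85 pts), Farahani→Lead role (83 pts), Ghosh→QA role (88 pts) — total 94+85+83+88 = 350 pts.
Column-greedy (each role in turn goes to its best remaining employee) gives 334 pts, worse by 16.
Next-best assignment: Petrov→Design role, Ivanova→Frontend role, Farahani→Lead role, Ghosh→QA role = 337 pts.
Swapping Farahani↔Petrov (Farahani→Frontend role 51 pts, Petrov→Lead role 32 pts) loses 94.
Checked against all permutations: 350 pts is optimal.

Max total: 350 pts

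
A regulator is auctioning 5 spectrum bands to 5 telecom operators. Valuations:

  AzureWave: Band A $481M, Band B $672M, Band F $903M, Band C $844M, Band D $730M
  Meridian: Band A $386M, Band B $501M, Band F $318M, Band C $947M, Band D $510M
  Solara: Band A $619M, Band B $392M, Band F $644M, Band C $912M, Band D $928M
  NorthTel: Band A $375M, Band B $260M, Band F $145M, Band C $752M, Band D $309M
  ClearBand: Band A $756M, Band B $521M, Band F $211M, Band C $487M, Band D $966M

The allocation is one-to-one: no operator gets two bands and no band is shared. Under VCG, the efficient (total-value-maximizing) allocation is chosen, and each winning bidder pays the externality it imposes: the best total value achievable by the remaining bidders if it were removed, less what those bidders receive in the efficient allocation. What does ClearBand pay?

ClearBand pays $69M.

Efficient allocation: AzureWave→Band F ($903M), Meridian→Band B ($501M), Solara→Band D ($928M), NorthTel→Band C ($752M), ClearBand→Band A ($756M); total welfare W = $3840M.
ClearBand receives Band A at value $756M, so the others get W − 756 = $3084M.
Without ClearBand: best allocation of the remaining 4 bidders over all 5 bands is AzureWave→Band F ($903M), Meridian→Band C ($947M), Solara→Band D ($928M), NorthTel→Band A ($375M), total $3153M.
VCG payment = (others' best without ClearBand) − (others' welfare with ClearBand) = 3153 − 3084 = $69M.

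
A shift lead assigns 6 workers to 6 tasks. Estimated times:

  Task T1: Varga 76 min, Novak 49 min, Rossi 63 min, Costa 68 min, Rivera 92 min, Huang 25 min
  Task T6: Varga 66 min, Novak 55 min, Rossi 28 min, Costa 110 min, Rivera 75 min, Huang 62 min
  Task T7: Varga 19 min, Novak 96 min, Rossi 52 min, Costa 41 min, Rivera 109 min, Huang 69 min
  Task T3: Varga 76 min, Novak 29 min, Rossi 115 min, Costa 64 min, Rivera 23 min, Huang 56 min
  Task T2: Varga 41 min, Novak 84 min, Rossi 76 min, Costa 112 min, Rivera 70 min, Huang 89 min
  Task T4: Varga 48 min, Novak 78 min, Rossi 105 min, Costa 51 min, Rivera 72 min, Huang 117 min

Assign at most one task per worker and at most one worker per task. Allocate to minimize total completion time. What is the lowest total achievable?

Optimal: Varga→Task T7 (19 min), Novak→Task T3 (29 min), Rossi→Task T6 (28 min), Costa→Task T4 (51 min), Rivera→Task T2 (70 min), Huang→Task T1 (25 min) — total 19+29+28+51+70+25 = 222 min.
Column-greedy (each task in turn goes to its cheapest remaining worker) gives 230 min, worse by 8.
Next-best assignment: Varga→Task T7, Novak→Task T2, Rossi→Task T6, Costa→Task T4, Rivera→Task T3, Huang→Task T1 = 230 min.
Swapping Costa↔Rossi (Costa→Task T6 110 min, Rossi→Task T4 105 min) adds 136.

Min total: 222 min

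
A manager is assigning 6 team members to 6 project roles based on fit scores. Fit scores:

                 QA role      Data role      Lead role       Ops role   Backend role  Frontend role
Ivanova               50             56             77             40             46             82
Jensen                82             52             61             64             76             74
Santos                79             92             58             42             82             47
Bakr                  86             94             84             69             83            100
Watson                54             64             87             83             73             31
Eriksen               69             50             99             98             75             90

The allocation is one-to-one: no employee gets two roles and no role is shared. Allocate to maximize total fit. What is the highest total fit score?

Optimal: Ivanova→Frontend role (82 pts), Jensen→QA role (82 pts), Santos→Backend role (82 pts), Bakr→Data role (94 pts), Watson→Lead role (87 pts), Eriksen→Ops role (98 pts) — total 82+82+82+94+87+98 = 525 pts.
Column-greedy (each role in turn goes to its best remaining employee) gives 518 pts, worse by 7.

Max total: 525 pts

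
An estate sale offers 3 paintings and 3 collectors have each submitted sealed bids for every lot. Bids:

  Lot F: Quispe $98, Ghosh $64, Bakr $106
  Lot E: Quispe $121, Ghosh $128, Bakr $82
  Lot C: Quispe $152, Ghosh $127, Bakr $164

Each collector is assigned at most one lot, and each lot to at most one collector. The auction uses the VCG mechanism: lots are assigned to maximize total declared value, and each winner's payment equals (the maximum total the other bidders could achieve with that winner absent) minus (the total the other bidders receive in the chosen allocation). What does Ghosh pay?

Efficient allocation: Quispe→Lot F ($98), Ghosh→Lot E ($128), Bakr→Lot C ($164); total welfare W = $390.
Ghosh receives Lot E at value $128, so the others get W − 128 = $262.
Without Ghosh: best allocation of the remaining 2 bidders over all 3 lots is Quispe→Lot E ($121), Bakr→Lot C ($164), total $285.
VCG payment = (others' best without Ghosh) − (others' welfare with Ghosh) = 285 − 262 = $23.

Ghosh pays $23.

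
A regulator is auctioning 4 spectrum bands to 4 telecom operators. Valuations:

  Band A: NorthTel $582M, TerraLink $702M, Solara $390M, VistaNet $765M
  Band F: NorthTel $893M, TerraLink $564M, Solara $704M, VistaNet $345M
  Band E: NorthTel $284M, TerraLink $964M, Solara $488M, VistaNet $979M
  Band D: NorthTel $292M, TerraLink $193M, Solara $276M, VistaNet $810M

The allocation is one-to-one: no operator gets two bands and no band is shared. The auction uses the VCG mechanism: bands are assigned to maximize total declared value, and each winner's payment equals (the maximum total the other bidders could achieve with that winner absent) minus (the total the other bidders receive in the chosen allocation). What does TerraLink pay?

TerraLink pays $169M.

Efficient allocation: NorthTel→Band A ($582M), TerraLink→Band E ($964M), Solara→Band F ($704M), VistaNet→Band D ($810M); total welfare W = $3060M.
TerraLink receives Band E at value $964M, so the others get W − 964 = $2096M.
Without TerraLink: best allocation of the remaining 3 bidders over all 4 bands is NorthTel→Band A ($582M), Solara→Band F ($704M), VistaNet→Band E ($979M), total $2265M.
VCG payment = (others' best without TerraLink) − (others' welfare with TerraLink) = 2265 − 2096 = $169M.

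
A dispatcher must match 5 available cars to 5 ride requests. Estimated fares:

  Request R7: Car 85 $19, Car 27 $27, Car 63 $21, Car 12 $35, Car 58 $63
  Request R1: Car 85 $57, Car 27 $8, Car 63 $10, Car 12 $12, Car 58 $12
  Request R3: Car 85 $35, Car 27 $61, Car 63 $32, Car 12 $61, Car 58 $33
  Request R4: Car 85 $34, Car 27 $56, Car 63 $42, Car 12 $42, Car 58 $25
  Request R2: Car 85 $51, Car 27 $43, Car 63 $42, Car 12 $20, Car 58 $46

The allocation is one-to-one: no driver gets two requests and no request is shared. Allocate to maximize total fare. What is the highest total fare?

Treat this as an assignment problem: match each driver to one request.
Optimal: Car 85→Request R1 ($57), Car 27→Request R4 ($56), Car 63→Request R2 ($42), Car 12→Request R3 ($61), Car 58→Request R7 ($63) — total 57+56+42+61+63 = $279.
Max-entry greedy (repeatedly take the single best remaining cell) gives $243, worse by 36.
Next-best assignment: Car 85→Request R1, Car 27→Request R2, Car 63→Request R4, Car 12→Request R3, Car 58→Request R7 = $266.
Swapping Car 12↔Car 27 (Car 12→Request R4 $42, Car 27→Request R3 $61) loses 14.

Max total: $279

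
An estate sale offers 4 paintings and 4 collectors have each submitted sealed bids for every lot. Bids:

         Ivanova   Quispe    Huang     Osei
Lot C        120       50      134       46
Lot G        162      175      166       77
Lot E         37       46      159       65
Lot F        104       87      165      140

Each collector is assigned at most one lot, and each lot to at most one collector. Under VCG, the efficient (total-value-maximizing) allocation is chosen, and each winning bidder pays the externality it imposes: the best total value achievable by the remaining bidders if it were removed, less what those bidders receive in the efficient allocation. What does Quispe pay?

Quispe pays $42.

Efficient allocation: Ivanova→Lot C ($120), Quispe→Lot G ($175), Huang→Lot E ($159), Osei→Lot F ($140); total welfare W = $594.
Quispe receives Lot G at value $175, so the others get W − 175 = $419.
Without Quispe: best allocation of the remaining 3 bidders over all 4 lots is Ivanova→Lot G ($162), Huang→Lot E ($159), Osei→Lot F ($140), total $461.
VCG payment = (others' best without Quispe) − (others' welfare with Quispe) = 461 − 419 = $42.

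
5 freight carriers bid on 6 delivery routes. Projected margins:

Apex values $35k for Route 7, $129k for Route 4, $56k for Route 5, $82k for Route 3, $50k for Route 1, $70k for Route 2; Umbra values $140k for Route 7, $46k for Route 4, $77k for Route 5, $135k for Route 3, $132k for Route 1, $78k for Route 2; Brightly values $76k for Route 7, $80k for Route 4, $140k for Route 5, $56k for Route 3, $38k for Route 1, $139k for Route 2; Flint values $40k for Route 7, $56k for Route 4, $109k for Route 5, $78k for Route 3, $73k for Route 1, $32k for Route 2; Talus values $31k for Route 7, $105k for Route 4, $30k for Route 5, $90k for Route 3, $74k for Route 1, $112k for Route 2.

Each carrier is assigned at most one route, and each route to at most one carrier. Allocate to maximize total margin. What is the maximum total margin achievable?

Optimal: Apex→Route 4 ($129k), Umbra→Route 7 ($140k), Brightly→Route 2 ($139k), Flint→Route 5 ($109k), Talus→Route 3 ($90k) — total 129+140+139+109+90 = $607k.
Row-greedy (each carrier in turn takes its best remaining route) gives $599k, worse by 8.
Checked against all permutations: $607k is optimal.

Max total: $607k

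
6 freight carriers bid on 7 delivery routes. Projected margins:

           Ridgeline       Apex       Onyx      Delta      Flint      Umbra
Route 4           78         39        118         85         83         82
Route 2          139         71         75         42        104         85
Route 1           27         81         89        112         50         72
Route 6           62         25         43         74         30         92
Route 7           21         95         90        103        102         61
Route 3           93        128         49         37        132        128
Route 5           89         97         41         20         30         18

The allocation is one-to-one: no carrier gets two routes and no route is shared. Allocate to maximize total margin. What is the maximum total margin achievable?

Optimal: Ridgeline→Route 2 ($139k), Apex→Route 5 ($97k), Onyx→Route 4 ($118k), Delta→Route 1 ($112k), Flint→Route 7 ($102k), Umbra→Route 3 ($128k) — total 139+97+118+112+102+128 = $696k.
Row-greedy (each carrier in turn takes its best remaining route) gives $691k, worse by 5.

Max total: $696k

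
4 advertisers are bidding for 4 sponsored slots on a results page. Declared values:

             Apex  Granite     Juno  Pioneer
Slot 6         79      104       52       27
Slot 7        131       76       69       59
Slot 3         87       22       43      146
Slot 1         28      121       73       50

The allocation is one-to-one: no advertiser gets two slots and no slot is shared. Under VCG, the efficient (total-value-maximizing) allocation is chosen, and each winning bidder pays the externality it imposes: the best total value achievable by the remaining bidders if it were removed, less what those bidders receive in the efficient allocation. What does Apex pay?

Efficient allocation: Apex→Slot 7 ($131), Granite→Slot 6 ($104), Juno→Slot 1 ($73), Pioneer→Slot 3 ($146); total welfare W = $454.
Apex receives Slot 7 at value $131, so the others get W − 131 = $323.
Without Apex: best allocation of the remaining 3 bidders over all 4 slots is Granite→Slot 1 ($121), Juno→Slot 7 ($69), Pioneer→Slot 3 ($146), total $336.
VCG payment = (others' best without Apex) − (others' welfare with Apex) = 336 − 323 = $13.

Apex pays $13.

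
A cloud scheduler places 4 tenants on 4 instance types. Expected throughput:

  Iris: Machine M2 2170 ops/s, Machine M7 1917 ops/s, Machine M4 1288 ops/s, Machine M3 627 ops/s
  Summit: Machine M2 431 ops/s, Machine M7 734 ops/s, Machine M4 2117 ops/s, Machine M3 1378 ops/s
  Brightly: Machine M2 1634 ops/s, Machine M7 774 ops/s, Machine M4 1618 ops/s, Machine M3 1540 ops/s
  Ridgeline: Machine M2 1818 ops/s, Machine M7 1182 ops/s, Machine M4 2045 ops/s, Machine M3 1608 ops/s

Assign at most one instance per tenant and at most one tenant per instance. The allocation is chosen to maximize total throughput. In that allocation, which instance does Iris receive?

This is the linear assignment problem.
Optimal: Iris→Machine M7 (1917 ops/s), Summit→Machine M4 (2117 ops/s), Brightly→Machine M3 (1540 ops/s), Ridgeline→Machine M2 (1818 ops/s) — total 1917+2117+1540+1818 = 7392 ops/s.
Row-greedy (each tenant in turn takes its best remaining instance) gives 7009 ops/s, worse by 383.
Swapping Summit↔Brightly (Summit→Machine M3 1378 ops/s, Brightly→Machine M4 1618 ops/s) loses 661.
No other one-to-one assignment exceeds 7392 ops/s.
Iris's own top instance is Machine M2 (2170 ops/s), but forcing Iris→Machine M2 and reassigning the rest optimally gives only 7009 ops/s — worse by 383.

Iris receives Machine M7.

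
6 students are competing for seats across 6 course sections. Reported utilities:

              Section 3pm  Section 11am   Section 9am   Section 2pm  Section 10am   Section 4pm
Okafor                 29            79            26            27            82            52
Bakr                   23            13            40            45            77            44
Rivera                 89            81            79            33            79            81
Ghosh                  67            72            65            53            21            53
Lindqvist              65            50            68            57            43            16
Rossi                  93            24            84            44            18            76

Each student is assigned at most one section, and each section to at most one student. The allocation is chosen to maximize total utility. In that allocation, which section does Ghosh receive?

This is the linear assignment problem.
Optimal: Okafor→Section 11am (79 points), Bakr→Section 10am (77 points), Rivera→Section 4pm (81 points), Ghosh→Section 9am (65 points), Lindqvist→Section 2pm (57 points), Rossi→Section 3pm (93 points) — total 79+77+81+65+57+93 = 452 points.
Row-greedy (each student in turn takes its best remaining section) gives 432 points, worse by 20.
Every other assignment is strictly worse.
Ghosh's own top section is Section 11am (72 points), but forcing Ghosh→Section 11am and reassigning the rest optimally gives only 441 points — worse by 11.

Ghosh receives Section 9am.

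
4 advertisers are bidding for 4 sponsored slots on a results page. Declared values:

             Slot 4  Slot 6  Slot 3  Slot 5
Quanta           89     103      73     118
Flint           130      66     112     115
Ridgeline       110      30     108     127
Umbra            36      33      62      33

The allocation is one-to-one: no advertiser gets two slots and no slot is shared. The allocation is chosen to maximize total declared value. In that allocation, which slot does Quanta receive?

This is a one-to-one assignment (maximum-weight bipartite matching).
Optimal: Quanta→Slot 6 ($103), Flint→Slot 4 ($130), Ridgeline→Slot 5 ($127), Umbra→Slot 3 ($62) — total 103+130+127+62 = $422.
Column-greedy (each slot in turn goes to its best remaining advertiser) gives $374, worse by 48.
Next-best assignment: Quanta→Slot 6, Flint→Slot 5, Ridgeline→Slot 4, Umbra→Slot 3 = $390.
Quanta's own top slot is Slot 5 ($118), but forcing Quanta→Slot 5 and reassigning the rest optimally gives only $389 — worse by 33.

Quanta receives Slot 6.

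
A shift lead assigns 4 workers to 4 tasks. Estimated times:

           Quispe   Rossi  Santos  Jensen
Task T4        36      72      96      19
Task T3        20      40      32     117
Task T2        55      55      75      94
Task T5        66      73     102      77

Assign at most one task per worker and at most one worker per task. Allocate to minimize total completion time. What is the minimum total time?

Minimum total: 172 min

Optimal: Quispe→Task T5 (66 min), Rossi→Task T2 (55 min), Santos→Task T3 (32 min), Jensen→Task T4 (19 min) — total 66+55+32+19 = 172 min.
Column-greedy (each task in turn goes to its cheapest remaining worker) gives 196 min, worse by 24.
Next-best assignment: Quispe→Task T2, Rossi→Task T5, Santos→Task T3, Jensen→Task T4 = 179 min.
Checked against all permutations: 172 min is optimal.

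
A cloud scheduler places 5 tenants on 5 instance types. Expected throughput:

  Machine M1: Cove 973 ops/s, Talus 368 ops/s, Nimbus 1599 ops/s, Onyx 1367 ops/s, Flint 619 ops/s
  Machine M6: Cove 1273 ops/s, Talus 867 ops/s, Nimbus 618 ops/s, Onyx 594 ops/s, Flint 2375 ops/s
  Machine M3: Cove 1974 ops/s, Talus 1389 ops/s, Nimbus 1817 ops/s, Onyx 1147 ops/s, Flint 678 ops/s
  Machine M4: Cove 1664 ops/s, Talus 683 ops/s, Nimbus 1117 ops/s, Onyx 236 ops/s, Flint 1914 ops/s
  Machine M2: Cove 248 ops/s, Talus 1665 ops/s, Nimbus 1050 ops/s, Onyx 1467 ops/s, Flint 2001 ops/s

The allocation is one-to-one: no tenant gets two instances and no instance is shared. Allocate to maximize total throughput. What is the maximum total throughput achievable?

Optimal: Cove→Machine M4 (1664 ops/s), Talus→Machine M2 (1665 ops/s), Nimbus→Machine M3 (1817 ops/s), Onyx→Machine M1 (1367 ops/s), Flint→Machine M6 (2375 ops/s) — total 1664+1665+1817+1367+2375 = 8888 ops/s.
Column-greedy (each instance in turn goes to its best remaining tenant) gives 8098 ops/s, worse by 790.
Swapping Onyx↔Talus (Onyx→Machine M2 1467 ops/s, Talus→Machine M1 368 ops/s) loses 1197.

Maximum total: 8888 ops/s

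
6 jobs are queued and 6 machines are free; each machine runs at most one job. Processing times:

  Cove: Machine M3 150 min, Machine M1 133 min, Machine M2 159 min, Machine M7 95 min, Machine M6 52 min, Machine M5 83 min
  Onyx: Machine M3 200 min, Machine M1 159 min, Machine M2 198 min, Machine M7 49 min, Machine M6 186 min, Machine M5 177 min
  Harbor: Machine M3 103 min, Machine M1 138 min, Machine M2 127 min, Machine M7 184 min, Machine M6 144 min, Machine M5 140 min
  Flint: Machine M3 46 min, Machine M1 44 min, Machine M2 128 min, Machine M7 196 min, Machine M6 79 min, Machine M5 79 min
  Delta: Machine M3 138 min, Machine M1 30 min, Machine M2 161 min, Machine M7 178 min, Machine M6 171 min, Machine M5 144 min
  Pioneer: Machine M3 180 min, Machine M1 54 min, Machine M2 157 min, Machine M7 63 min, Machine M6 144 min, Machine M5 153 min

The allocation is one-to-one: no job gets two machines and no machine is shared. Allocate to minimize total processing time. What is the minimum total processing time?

Minimum total: 457 min

Optimal: Cove→Machine M6 (52 min), Onyx→Machine M7 (49 min), Harbor→Machine M2 (127 min), Flint→Machine M3 (46 min), Delta→Machine M1 (30 min), Pioneer→Machine M5 (153 min) — total 52+49+127+46+30+153 = 457 min.
Row-greedy (each job in turn takes its cheapest remaining machine) gives 549 min, worse by 92.
Swapping Flint↔Pioneer (Flint→Machine M5 79 min, Pioneer→Machine M3 180 min) adds 60.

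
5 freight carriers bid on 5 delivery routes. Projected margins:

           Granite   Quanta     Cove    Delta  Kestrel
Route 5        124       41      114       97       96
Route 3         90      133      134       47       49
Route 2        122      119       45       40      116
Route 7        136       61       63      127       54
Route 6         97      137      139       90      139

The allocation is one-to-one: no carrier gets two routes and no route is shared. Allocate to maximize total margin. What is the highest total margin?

This is the linear assignment problem.
Optimal: Granite→Route 5 ($124k), Quanta→Route 2 ($119k), Cove→Route 3 ($134k), Delta→Route 7 ($127k), Kestrel→Route 6 ($139k) — total 124+119+134+127+139 = $643k.
Max-entry greedy (repeatedly take the single best remaining cell) gives $621k, worse by 22.
Next-best assignment: Granite→Route 5, Quanta→Route 3, Cove→Route 6, Delta→Route 7, Kestrel→Route 2 = $639k.

Maximum total: $643k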